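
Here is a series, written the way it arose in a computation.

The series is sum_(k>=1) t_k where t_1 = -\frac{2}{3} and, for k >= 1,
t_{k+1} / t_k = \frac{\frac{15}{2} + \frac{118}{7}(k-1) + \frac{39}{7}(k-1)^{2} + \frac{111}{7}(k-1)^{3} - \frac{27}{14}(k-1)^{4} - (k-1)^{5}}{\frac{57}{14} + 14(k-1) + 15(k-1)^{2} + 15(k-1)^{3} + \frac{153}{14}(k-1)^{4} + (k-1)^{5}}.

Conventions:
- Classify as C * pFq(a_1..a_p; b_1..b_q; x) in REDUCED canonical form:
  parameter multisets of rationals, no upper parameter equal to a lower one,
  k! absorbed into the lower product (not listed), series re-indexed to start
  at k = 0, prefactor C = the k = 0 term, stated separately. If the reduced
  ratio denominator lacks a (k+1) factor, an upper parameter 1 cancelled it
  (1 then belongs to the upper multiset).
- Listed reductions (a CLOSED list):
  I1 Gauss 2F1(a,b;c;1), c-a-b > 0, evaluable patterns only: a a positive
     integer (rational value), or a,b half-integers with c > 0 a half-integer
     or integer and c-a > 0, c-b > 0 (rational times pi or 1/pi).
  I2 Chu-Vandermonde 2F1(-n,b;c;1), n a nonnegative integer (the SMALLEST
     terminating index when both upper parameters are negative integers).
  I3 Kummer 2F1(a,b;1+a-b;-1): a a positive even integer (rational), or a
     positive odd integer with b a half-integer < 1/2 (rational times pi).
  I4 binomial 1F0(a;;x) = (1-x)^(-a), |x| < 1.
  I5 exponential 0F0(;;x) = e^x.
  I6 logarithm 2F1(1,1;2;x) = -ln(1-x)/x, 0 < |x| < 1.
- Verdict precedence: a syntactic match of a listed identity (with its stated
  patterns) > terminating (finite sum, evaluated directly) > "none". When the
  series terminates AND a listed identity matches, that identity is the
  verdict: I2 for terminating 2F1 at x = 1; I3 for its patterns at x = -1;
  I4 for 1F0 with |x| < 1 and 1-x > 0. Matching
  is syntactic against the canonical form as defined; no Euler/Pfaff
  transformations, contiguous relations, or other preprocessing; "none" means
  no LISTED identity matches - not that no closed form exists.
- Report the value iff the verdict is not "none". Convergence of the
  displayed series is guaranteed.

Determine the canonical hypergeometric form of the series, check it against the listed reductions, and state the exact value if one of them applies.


This is -\frac{2}{3} * 2F1(-\frac{7}{2}, 5; \frac{19}{2}; -1) in reduced canonical form. Verdict: the Kummer evaluation I3 applies (x = -1; c = \frac{19}{2} equals 1+a-b for upper {-\frac{7}{2}, 5}: listed pattern). Sum: \left(-\frac{255255}{262144}\right) \cdot \pi.

The tell: t_0 being -\frac{2}{3}, factor the ratio over Q (C = -2/3, x = -1): negated roots = parameters.
Consecutive-term ratio: r(k) = -1 * (k-\frac{7}{2}) (k+5) / [(k+\frac{19}{2}) (k+1)] - poly over poly, x = -1 from leading terms; C = -\frac{2}{3} at k = 0.


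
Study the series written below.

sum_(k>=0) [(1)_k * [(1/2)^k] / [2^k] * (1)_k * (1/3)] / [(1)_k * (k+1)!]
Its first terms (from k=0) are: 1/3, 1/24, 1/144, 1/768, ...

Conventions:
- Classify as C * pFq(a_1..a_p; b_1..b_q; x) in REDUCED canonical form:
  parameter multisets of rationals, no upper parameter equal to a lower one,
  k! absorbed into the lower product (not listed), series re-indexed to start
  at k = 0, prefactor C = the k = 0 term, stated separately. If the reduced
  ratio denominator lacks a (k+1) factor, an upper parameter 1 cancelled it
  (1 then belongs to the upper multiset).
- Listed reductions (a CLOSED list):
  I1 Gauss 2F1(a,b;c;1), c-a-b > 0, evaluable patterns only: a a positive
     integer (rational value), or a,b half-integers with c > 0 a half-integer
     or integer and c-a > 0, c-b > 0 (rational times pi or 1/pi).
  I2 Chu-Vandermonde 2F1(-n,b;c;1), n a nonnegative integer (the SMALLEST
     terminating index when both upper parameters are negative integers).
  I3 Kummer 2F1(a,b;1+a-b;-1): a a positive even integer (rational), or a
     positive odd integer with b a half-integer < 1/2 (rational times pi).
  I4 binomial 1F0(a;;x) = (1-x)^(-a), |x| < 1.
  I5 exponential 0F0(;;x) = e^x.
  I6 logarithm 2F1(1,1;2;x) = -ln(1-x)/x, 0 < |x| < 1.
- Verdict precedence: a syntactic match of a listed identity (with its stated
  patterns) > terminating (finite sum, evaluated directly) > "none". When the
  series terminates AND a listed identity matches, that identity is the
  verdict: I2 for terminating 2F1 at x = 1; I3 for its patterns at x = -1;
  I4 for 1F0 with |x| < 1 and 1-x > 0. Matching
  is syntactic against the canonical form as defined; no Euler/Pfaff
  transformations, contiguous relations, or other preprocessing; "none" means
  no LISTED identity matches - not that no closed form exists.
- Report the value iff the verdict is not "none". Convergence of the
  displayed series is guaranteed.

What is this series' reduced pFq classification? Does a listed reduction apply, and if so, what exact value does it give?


This is 1/3 * 2F1(1, 1; 2; 1/4) in reduced canonical form. Verdict (x = 1/4): logarithm (I6) applies (the logarithm: parameters (1,1;2), x = 1/4). Value: (-4/3) * ln(3/4).

First insight: x = (1/4) and the denominator's factorial ratio (C = 1/3) is a lower Pochhammer.
Adjacent-term ratio: r(k) = (1/4) * (k+1) (k+1) / [(k+2) (k+1)] - rational in k. x = (1/4); t_0 = 1/3; negate the roots.


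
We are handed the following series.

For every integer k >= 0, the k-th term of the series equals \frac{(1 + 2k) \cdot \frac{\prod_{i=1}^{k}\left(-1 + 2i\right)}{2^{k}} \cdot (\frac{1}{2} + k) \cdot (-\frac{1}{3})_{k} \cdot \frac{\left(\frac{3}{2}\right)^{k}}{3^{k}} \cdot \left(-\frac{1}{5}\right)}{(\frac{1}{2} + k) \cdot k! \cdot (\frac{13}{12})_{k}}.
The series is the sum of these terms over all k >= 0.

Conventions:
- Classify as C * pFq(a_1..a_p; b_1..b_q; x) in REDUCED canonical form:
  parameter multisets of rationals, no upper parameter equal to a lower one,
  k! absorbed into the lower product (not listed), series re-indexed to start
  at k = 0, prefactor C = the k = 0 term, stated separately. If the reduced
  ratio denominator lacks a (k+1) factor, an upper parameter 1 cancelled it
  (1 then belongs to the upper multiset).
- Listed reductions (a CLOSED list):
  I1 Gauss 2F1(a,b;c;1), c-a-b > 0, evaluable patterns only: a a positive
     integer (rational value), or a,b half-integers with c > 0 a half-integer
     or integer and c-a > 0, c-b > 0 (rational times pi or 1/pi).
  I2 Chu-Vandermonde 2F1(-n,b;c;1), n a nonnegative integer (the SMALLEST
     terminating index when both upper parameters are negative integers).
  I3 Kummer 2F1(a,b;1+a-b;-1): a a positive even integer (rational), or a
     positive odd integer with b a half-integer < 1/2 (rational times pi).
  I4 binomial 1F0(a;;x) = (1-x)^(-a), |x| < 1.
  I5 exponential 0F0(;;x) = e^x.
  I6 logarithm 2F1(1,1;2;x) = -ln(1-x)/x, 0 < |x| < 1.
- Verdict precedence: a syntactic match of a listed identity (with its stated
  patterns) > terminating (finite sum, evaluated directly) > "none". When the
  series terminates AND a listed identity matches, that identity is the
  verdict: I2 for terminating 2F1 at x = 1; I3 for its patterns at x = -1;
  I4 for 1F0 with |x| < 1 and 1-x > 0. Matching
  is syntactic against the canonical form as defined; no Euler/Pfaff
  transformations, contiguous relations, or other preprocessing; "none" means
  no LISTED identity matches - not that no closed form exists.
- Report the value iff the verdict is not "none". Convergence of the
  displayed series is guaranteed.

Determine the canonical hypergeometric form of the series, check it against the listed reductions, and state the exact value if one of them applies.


At argument \frac{1}{2}: a 2F1 with upper {-\frac{1}{3}, \frac{3}{2}}, lower {\frac{13}{12}}, scaled by C = -\frac{1}{5}. Verdict: none. No listed pattern accepts 2F1(-\frac{1}{3}, \frac{3}{2}; \frac{13}{12}; \frac{1}{2}).

First insight: from the first term -\frac{1}{5}: the (2k+1) factor (C = -1/5) shifts (1/2)_k to (3/2)_k.
Step ratio: r(k) = \frac{1}{2} * (k-\frac{1}{3}) (k+\frac{3}{2}) / [(k+\frac{13}{12}) (k+1)] - rational in k. x = \frac{1}{2}; t_0 = -\frac{1}{5}; negate the roots.


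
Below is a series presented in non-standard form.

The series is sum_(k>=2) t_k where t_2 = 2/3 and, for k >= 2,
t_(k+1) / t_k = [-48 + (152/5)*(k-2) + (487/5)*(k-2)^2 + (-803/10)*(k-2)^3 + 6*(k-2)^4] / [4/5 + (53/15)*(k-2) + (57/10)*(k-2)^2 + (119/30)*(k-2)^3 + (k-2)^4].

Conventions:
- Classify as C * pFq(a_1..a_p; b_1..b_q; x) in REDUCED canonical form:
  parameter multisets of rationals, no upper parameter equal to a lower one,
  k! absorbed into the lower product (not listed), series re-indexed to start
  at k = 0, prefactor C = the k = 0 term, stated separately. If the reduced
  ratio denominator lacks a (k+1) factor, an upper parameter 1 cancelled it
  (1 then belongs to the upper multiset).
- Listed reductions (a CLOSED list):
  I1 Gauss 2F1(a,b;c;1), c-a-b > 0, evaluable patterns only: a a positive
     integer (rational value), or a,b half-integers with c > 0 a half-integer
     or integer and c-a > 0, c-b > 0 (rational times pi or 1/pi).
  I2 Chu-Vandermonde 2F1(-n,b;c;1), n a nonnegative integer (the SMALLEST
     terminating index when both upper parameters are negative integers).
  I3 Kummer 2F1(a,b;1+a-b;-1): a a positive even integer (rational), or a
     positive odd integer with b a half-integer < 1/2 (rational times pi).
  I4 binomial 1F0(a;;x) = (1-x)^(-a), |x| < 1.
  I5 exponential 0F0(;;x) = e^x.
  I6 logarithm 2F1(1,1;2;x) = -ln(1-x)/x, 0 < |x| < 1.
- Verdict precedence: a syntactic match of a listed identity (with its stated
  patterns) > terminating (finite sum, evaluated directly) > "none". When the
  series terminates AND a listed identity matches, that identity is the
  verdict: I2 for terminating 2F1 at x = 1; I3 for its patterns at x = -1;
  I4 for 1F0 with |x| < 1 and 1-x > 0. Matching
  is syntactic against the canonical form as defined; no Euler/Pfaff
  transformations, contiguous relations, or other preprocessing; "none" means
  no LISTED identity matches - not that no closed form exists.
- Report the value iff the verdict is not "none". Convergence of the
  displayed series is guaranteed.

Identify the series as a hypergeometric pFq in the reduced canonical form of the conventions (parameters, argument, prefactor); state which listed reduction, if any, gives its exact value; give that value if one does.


Classification (C = 2/3): 3F2 with upper {-12, -5/4, -4/5}, lower {4/5, 3/2}, argument x = 6. Verdict: terminating at k = 12: the factor (-12)_k kills every later term; summing the 13 survivors is exact. Value: -23187170416416/209463776795.

The tell: x = 6 and the expanded ratio factors over Q; C = 2/3, x = 6, roots give parameters.
Adjacent-term ratio: r(k) = 6 * (k-12) (k-5/4) (k-4/5) / [(k+4/5) (k+3/2) (k+1)] ; factor over Q: parameters, x = 6, and C = 2/3.


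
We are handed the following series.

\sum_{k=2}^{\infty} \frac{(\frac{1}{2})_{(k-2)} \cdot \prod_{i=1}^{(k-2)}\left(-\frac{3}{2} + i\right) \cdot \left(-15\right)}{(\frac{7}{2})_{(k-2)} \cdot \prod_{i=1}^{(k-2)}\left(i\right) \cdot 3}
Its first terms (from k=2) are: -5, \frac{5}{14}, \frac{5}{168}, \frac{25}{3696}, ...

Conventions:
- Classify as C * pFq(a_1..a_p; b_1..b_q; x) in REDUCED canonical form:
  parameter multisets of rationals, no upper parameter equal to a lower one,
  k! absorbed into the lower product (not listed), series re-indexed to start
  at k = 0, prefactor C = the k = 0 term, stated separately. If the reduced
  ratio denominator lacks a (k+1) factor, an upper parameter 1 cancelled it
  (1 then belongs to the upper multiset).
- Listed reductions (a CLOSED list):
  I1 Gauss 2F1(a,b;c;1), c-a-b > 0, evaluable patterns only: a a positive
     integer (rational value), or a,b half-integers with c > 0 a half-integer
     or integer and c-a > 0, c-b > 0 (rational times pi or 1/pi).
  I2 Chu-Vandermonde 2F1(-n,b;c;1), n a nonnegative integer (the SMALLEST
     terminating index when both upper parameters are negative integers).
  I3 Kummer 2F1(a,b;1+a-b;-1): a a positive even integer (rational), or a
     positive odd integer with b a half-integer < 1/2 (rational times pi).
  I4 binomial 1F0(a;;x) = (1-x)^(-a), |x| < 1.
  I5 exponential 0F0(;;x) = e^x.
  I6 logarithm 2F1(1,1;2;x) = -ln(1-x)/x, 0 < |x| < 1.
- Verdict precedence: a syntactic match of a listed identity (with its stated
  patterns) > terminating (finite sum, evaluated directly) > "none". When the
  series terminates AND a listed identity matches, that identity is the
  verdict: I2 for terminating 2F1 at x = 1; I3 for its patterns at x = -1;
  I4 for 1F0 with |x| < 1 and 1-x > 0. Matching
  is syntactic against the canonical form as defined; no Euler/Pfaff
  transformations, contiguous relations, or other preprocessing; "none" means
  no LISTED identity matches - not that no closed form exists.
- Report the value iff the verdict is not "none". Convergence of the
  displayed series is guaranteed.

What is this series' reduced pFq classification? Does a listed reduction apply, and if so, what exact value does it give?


x = 1 here; the reduced form reads 2F1, upper {-\frac{1}{2}, \frac{1}{2}}, lower {\frac{7}{2}}, C = -5. Verdict: this is Gauss's theorem I1 (half-integer case) (x = 1; upper {-\frac{1}{2}, \frac{1}{2}} half-integers, c = \frac{7}{2} in the evaluable pattern). Sum: \left(-\frac{375}{256}\right) \cdot \pi.

The tell: t_0 = -5 here, and the running product (prefactor -5) telescopes to a rising factorial.
Term ratio: r(k) = 1 * (k-\frac{1}{2}) (k+\frac{1}{2}) / [(k+\frac{7}{2}) (k+1)] - rational in k, leading ratio 1; with t_0 = -5, classification follows.


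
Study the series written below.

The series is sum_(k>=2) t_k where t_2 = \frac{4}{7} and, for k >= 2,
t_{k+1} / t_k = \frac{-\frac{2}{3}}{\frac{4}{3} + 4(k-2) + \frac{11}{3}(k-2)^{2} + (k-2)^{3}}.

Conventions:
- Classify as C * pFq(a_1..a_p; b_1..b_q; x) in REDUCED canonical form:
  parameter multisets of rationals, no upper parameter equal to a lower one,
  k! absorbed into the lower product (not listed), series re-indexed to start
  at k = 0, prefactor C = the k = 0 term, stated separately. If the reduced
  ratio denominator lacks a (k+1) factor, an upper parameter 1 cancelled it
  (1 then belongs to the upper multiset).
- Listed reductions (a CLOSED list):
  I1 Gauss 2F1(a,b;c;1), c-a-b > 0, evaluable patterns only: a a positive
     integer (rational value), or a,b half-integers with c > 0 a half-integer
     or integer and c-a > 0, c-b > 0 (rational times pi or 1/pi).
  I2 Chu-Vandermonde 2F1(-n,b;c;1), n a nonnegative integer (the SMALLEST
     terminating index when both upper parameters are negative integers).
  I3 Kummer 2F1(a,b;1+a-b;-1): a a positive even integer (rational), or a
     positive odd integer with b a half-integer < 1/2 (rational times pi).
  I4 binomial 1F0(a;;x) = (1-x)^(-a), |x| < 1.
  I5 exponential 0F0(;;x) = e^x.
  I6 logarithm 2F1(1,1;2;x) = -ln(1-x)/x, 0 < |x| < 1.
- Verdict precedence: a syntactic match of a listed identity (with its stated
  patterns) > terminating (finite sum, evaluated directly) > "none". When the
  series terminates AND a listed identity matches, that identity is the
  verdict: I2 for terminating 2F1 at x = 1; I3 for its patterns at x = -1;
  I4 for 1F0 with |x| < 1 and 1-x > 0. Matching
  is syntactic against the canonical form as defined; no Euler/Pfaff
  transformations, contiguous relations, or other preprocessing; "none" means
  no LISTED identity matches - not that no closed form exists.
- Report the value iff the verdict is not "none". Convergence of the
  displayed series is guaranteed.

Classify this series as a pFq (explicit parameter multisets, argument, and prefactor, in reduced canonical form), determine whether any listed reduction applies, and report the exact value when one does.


x = -\frac{2}{3} here; the reduced form reads 0F2, upper {-}, lower {\frac{2}{3}, 2}, C = \frac{4}{7}. Verdict: none. Every listed pattern misses the 0F2 form at -\frac{2}{3}, upper {-}.

The tell: x = -\frac{2}{3} and factor the ratio over Q (C = 4/7, x = -2/3): negated roots = parameters.
Adjacent-term ratio: r(k) = -\frac{2}{3} * 1 / [(k+\frac{2}{3}) (k+2) (k+1)] - poly over poly, x = -\frac{2}{3} from leading terms; C = \frac{4}{7} at k = 0.


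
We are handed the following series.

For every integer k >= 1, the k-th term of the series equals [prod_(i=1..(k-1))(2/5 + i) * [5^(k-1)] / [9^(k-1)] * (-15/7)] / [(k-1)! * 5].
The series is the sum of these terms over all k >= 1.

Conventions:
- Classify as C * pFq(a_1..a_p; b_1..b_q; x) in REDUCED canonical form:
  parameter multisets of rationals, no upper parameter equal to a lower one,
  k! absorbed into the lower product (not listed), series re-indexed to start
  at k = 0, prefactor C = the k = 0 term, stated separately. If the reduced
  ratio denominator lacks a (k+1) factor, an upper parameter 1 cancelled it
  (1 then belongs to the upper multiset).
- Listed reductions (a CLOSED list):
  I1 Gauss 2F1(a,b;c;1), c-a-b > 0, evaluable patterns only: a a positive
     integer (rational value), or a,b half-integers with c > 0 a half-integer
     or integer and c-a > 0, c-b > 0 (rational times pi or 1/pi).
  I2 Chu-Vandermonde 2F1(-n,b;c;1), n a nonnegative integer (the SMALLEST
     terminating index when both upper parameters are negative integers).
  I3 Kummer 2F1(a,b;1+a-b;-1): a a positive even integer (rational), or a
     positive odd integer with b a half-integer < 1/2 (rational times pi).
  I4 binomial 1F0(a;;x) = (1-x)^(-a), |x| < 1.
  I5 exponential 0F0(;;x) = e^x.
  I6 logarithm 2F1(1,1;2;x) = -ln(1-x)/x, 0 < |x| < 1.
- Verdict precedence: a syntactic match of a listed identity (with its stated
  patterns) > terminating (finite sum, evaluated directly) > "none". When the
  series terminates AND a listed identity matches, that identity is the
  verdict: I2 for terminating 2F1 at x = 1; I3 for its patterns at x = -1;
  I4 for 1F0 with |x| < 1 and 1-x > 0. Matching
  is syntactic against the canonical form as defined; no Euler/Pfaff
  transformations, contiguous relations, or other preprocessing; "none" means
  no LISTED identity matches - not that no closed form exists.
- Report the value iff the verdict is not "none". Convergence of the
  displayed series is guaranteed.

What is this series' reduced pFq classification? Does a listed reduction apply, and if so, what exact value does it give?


With C = -3/7: the canonical form is 1F0(7/5; -; 5/9). Verdict (x = 5/9): the binomial series (I4) applies (the 1F0 binomial series: exponent -7/5, x = 5/9). Exact value: (-3/7) * (4/9)^(-7/5).

Key step: from the first term -3/7: the two geometric factors (C = -3/7, x = 5/9) combine into one argument.
Consecutive-term ratio: r(k) = (5/9) * (k+7/5) / [(k+1)] - rational in k, leading ratio (5/9); with t_0 = -3/7, classification follows.


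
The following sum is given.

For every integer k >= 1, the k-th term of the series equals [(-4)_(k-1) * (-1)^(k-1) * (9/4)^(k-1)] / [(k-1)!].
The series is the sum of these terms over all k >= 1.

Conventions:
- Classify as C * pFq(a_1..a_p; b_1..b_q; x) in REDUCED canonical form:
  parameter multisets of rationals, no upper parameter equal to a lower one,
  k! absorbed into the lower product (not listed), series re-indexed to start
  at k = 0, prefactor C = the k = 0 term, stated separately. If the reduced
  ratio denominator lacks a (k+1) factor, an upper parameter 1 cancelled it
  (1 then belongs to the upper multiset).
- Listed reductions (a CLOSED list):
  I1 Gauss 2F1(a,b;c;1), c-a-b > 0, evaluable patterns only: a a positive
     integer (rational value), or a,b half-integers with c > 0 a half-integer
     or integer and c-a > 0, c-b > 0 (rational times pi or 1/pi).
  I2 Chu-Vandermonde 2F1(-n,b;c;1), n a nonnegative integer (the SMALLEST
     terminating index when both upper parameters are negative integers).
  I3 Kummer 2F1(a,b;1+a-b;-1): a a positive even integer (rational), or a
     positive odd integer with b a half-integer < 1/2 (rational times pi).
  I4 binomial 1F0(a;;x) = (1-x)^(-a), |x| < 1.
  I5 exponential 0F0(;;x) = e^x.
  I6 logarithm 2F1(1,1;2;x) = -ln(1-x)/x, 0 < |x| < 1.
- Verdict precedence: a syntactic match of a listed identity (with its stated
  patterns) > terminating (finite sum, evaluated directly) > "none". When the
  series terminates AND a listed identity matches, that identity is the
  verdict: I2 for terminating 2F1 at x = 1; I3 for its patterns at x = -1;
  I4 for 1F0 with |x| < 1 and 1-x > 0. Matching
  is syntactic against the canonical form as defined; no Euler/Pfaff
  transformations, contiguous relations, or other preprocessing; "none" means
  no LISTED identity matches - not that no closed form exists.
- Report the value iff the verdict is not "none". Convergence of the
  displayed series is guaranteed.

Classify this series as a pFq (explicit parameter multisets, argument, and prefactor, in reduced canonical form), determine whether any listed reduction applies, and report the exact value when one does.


The tell: x = (-9/4) and the (-1)^k factor (prefactor 1) folds into the argument's sign.
Consecutive-term ratio: r(k) = (-9/4) * (k-4) / [(k+1)] - rational in k. x = (-9/4); t_0 = 1; negate the roots.

Reduced: x = -9/4, 1F0, upper = {-4}, lower = {-}, C = 1. Verdict: terminating at k = 4: the factor (-4)_k kills every later term; summing the 5 survivors is exact. Its exact value is 28561/256.


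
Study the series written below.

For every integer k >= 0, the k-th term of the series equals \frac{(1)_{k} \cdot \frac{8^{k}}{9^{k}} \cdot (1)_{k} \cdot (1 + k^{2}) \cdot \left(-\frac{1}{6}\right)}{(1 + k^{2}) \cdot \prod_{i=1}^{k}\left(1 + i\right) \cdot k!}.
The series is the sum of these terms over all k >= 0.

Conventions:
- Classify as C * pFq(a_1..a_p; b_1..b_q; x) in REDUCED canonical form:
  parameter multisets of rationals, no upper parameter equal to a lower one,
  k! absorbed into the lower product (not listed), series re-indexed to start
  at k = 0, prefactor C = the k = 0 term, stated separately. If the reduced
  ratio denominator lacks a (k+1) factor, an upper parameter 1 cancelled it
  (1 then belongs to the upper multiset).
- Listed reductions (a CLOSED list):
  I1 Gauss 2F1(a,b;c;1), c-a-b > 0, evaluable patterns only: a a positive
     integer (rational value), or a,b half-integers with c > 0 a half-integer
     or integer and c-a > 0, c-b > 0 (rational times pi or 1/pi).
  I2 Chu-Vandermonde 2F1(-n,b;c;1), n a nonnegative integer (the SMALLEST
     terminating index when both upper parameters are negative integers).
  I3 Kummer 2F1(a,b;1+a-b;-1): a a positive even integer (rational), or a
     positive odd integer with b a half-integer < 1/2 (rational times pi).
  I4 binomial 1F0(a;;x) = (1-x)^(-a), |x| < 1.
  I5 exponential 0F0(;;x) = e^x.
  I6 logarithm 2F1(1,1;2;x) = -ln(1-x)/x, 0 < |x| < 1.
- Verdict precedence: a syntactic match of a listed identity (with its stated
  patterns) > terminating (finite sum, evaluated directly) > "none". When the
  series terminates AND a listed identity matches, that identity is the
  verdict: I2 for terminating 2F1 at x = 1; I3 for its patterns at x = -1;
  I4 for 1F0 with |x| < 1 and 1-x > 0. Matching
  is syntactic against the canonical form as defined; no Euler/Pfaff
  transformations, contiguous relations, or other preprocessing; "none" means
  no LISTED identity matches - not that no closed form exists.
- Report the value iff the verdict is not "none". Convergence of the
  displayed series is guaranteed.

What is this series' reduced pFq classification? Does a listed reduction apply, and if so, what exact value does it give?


Prefactor -\frac{1}{6}, argument \frac{8}{9}: 2F1 with upper {1, 1} over lower {2}. Verdict: the I6 logarithm reduction fires (the logarithm: parameters (1,1;2), x = \frac{8}{9}). Value: \frac{3}{16} \cdot \ln\left(\frac{1}{9}\right).

Key observation: with t_0 = -\frac{1}{6}, striking the common factor k^2 + 1 reduces the term (C = -1/6, x = 8/9).
Term ratio: r(k) = \frac{8}{9} * (k+1) (k+1) / [(k+2) (k+1)] - rational; roots negated = parameters, x = \frac{8}{9}, C = -\frac{1}{6}.


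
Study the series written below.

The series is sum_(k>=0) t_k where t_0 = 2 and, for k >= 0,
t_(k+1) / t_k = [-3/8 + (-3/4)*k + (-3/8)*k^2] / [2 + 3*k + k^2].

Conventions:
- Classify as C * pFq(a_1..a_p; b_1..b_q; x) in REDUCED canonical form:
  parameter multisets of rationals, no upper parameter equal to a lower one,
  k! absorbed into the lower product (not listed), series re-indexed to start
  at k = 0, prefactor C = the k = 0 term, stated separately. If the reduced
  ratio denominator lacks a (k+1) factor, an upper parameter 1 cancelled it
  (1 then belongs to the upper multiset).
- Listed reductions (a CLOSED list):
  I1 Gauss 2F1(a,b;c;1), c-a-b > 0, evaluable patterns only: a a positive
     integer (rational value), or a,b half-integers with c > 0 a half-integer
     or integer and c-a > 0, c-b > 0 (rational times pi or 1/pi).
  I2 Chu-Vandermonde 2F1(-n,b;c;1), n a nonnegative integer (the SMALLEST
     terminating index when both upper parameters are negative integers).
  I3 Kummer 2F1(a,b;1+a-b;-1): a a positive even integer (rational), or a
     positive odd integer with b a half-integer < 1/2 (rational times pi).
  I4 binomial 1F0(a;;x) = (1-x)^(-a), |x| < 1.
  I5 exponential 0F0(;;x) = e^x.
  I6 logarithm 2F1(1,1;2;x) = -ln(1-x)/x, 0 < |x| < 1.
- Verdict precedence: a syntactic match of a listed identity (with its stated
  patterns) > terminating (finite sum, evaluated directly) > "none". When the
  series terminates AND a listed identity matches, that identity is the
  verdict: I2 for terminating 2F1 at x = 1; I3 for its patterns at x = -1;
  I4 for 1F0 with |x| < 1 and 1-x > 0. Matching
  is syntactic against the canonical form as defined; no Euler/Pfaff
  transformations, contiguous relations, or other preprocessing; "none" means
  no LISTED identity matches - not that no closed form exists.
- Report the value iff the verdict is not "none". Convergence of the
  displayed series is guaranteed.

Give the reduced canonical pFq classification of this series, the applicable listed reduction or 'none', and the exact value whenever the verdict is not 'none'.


This is 2 * 2F1(1, 1; 2; -3/8) in reduced canonical form. Verdict: this is the I6 logarithm reduction (the logarithm: parameters (1,1;2), x = -3/8). Value: (16/3) * ln(11/8).

First insight: with t_0 = 2, the expanded ratio factors over Q; C = 2, x = -3/8, roots give parameters.
Step ratio: r(k) = (-3/8) * (k+1) (k+1) / [(k+2) (k+1)] - rational; roots negated = parameters, x = (-3/8), C = 2.


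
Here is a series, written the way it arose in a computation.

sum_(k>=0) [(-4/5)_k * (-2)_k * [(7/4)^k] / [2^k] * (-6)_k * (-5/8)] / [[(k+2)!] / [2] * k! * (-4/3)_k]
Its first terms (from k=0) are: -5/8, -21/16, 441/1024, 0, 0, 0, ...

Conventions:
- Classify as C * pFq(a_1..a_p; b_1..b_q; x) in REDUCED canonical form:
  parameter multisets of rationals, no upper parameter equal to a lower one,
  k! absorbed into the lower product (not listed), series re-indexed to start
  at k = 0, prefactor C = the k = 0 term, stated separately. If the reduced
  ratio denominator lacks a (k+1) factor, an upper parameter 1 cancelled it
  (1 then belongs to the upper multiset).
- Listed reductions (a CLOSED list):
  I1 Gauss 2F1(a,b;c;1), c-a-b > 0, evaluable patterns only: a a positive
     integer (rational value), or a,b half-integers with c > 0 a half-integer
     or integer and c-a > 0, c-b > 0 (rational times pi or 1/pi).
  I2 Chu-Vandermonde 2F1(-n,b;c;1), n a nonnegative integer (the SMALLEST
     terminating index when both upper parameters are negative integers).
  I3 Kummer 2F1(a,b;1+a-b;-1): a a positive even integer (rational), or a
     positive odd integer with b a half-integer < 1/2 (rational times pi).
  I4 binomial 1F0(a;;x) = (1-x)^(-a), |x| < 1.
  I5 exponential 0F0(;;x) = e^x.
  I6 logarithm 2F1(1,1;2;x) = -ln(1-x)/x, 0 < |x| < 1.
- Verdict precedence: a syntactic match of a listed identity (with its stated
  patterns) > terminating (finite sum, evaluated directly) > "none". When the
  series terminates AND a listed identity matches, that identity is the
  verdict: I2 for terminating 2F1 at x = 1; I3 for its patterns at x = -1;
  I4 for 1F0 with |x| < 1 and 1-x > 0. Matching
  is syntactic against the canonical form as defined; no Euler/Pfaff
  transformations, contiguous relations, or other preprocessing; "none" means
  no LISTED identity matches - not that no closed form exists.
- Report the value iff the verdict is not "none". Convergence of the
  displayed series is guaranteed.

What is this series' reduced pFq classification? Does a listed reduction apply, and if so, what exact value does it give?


Structural cue: from the first term -5/8: the two k-th powers (C = -5/8) combine into one argument.
Consecutive-term ratio: r(k) = (7/8) * (k-6) (k-2) (k-4/5) / [(k-4/3) (k+3) (k+1)] - rational; roots negated = parameters, x = (7/8), C = -5/8.

Reduced: x = 7/8, 3F2, upper = {-6, -2, -4/5}, lower = {-4/3, 3}, C = -5/8. Verdict: terminating (-2 upstairs). 3 nonzero terms in all; added directly. Its exact value is -1543/1024.


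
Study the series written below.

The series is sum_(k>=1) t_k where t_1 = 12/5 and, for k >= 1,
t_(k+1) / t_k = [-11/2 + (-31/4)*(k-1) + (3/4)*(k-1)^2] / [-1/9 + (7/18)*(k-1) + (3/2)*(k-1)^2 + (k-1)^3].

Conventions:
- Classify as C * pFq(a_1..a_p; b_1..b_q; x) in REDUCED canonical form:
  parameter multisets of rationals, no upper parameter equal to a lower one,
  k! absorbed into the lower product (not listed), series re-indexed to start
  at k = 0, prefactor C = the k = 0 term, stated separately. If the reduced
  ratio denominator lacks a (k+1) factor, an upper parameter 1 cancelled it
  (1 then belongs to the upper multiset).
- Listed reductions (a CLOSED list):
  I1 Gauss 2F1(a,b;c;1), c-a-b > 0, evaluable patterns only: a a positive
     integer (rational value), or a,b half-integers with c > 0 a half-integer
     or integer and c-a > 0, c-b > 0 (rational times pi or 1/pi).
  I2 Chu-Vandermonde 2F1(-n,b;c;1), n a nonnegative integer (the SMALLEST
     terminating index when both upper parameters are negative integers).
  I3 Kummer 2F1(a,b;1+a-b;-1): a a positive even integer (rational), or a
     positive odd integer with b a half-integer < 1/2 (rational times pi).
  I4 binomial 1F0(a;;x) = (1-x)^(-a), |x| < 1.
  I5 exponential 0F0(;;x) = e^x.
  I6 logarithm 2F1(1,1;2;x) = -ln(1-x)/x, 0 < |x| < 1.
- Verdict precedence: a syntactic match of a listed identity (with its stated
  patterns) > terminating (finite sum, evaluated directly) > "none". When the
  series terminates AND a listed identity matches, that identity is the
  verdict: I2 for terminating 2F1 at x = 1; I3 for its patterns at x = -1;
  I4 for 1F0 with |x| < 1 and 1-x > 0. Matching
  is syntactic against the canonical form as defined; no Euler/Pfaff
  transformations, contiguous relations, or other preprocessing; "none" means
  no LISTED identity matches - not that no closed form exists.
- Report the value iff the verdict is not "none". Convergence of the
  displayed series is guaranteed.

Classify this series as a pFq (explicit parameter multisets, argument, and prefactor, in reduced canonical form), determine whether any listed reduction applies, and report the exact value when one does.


With C = 12/5: the canonical form is 1F1(-11; -1/6; 3/4). Verdict: terminating (-11 upstairs). 12 nonzero terms in all; added directly. Exact value: -7738910421158231607/336709252293568000.

Key step: with t_0 = 12/5, factor the ratio over Q (prefactor 12/5): negated roots = parameters.
Consecutive-term ratio: r(k) = (3/4) * (k-11) / [(k-1/6) (k+1)] ; factor over Q: parameters, x = (3/4), and C = 12/5.


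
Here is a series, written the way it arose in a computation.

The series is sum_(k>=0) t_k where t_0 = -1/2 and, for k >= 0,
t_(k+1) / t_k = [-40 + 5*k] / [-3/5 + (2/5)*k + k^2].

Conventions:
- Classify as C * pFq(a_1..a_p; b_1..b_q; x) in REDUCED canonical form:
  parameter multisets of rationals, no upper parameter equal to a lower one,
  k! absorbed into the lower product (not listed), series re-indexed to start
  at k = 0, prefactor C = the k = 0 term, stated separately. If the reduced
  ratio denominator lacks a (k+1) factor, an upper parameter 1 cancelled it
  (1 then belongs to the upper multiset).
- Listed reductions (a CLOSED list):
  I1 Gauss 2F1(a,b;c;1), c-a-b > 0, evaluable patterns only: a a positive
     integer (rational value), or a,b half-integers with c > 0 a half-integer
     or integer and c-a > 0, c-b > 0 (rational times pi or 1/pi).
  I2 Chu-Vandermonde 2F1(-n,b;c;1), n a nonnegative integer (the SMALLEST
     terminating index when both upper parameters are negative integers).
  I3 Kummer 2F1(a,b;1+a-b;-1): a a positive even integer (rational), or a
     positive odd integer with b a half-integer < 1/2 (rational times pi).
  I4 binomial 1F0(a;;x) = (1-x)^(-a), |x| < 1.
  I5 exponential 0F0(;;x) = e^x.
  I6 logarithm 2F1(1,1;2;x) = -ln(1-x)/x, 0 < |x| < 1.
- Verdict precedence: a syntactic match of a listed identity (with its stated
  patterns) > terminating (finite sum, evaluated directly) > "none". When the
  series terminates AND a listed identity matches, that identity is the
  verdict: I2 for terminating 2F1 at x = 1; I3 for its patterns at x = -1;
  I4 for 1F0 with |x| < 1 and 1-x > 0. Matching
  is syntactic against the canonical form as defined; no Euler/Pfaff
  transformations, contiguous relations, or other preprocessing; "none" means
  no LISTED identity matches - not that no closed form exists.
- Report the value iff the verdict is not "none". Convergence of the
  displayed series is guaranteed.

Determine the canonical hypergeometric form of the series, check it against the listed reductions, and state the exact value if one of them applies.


Classification (C = -1/2): 1F1 with upper {-8}, lower {-3/5}, argument x = 5. Verdict: terminating at k = 8: the factor (-8)_k kills every later term; summing the 9 survivors is exact. Sum: 388075261/15510528.

The tell: t_0 being -1/2, roots of the ratio polynomials (C = -1/2) are the negated parameters.
Term ratio: r(k) = 5 * (k-8) / [(k-3/5) (k+1)] - rational; roots negated = parameters, x = 5, C = -1/2.


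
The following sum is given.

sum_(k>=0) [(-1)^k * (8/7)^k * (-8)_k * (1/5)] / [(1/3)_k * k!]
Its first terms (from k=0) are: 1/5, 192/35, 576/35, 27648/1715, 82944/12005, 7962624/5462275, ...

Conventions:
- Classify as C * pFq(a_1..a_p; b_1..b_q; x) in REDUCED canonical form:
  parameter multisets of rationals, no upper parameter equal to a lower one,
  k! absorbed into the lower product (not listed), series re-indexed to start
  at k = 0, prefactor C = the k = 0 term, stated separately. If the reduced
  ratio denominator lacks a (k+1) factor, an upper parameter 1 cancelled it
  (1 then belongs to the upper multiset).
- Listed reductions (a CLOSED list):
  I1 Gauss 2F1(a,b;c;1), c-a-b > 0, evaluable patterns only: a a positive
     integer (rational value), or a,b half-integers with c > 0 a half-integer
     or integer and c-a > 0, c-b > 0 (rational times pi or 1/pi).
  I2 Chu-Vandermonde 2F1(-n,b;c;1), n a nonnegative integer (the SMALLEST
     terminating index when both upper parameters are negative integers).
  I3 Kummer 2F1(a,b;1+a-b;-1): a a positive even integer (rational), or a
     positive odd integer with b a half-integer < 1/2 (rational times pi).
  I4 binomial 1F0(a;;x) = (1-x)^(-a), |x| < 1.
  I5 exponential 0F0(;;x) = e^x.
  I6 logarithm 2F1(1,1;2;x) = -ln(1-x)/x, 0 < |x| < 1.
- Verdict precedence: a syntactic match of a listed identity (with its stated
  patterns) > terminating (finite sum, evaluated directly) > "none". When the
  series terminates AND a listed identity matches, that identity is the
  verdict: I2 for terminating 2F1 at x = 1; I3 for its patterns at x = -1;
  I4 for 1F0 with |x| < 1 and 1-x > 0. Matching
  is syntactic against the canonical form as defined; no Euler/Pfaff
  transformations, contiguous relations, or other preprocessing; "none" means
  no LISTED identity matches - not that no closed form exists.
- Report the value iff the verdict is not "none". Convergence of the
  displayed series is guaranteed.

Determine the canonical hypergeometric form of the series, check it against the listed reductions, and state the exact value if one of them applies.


Prefactor 1/5, argument -8/7: 1F1 with upper {-8} over lower {1/3}. Verdict: terminating - upper -8 stops the sum at k = 8; the 9 terms are added exactly. Hence: 128267087266231/2741018755475.

Key step: from the first term 1/5: the (-1)^k factor (C = 1/5) folds into the argument's sign.
Step ratio: r(k) = (-8/7) * (k-8) / [(k+1/3) (k+1)] - rational in k. x = (-8/7); t_0 = 1/5; negate the roots.


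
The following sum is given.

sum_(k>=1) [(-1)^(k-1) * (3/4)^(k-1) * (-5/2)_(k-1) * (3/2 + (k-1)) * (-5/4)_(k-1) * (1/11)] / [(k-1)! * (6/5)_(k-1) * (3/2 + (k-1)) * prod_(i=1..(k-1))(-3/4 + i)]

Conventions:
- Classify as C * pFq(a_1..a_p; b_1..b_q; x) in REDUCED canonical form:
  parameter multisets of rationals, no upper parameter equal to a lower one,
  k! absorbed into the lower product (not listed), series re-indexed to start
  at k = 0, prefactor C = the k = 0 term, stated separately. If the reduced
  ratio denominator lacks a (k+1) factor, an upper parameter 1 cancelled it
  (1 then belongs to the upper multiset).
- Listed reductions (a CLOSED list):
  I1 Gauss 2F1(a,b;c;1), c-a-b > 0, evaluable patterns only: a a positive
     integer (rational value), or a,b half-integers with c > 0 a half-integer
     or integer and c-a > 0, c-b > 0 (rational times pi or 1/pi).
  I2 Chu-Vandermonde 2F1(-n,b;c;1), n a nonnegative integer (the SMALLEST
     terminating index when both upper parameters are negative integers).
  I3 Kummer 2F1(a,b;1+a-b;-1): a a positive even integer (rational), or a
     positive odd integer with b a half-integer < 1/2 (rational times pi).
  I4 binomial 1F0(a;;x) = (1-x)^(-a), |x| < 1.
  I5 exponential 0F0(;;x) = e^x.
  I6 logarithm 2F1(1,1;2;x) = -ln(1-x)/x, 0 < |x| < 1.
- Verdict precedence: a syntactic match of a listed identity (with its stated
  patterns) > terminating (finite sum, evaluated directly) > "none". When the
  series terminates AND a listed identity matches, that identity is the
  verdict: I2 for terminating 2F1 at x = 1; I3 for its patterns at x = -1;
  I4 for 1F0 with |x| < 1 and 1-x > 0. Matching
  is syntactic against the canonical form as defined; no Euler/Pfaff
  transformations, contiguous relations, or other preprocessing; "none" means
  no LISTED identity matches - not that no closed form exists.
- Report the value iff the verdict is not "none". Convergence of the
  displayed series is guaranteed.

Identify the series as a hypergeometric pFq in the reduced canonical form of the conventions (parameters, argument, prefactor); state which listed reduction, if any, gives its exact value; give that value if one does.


Reduced: x = -3/4, 2F2, upper = {-5/2, -5/4}, lower = {1/4, 6/5}, C = 1/11. Verdict: none. A 2F2 with upper {-5/2, -5/4} fits none of I1-I6 at x = -3/4; the sum runs forever.

Key observation: t_0 = 1/11 here, and the (-1)^k factor (prefactor 1/11) folds into the argument's sign.
Step ratio: r(k) = (-3/4) * (k-5/2) (k-5/4) / [(k+1/4) (k+6/5) (k+1)] ; factor over Q: parameters, x = (-3/4), and C = 1/11.


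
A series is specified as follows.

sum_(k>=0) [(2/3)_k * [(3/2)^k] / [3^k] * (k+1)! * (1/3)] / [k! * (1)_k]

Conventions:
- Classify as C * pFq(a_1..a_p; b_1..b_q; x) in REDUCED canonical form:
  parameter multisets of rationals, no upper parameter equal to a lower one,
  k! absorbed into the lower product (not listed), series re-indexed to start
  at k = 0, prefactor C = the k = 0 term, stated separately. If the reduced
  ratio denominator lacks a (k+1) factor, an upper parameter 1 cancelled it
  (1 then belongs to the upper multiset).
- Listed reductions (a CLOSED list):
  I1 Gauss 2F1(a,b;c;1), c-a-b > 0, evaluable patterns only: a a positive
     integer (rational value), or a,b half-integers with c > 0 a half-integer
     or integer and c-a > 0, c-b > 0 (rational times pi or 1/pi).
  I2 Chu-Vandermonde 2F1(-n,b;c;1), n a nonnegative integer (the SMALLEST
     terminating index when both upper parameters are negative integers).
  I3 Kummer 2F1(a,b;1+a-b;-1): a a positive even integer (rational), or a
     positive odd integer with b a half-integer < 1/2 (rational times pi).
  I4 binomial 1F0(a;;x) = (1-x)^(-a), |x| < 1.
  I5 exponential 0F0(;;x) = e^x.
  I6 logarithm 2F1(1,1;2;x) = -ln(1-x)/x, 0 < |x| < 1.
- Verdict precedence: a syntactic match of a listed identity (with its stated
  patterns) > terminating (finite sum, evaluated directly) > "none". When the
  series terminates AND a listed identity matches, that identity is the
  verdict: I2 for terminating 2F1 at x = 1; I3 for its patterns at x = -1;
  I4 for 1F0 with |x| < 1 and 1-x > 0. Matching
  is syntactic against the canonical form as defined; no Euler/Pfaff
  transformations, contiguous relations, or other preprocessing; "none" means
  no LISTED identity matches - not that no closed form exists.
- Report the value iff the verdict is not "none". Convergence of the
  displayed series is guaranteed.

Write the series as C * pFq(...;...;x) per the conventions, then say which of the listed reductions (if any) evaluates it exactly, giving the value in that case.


Classification (C = 1/3): 2F1 with upper {2/3, 2}, lower {1}, argument x = 1/2. Verdict: none - this 2F1 at x = 1/2 matches no listed pattern, and upper {2/3, 2} holds no stopper.

The tell: t_0 = 1/3 here, and the two k-th powers (C = 1/3) combine into one argument.
Term ratio: r(k) = (1/2) * (k+2/3) (k+2) / [(k+1) (k+1)] - rational in k, leading ratio (1/2); with t_0 = 1/3, classification follows.
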